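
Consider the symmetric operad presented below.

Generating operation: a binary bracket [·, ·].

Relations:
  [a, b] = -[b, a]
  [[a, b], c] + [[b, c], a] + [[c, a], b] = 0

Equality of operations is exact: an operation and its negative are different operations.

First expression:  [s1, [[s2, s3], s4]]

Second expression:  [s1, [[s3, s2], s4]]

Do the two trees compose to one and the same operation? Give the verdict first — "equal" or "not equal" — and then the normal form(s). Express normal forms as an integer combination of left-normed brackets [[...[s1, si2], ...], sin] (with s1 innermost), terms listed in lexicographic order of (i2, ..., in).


not equal; the first gives [[[s1, s2], s3], s4] - [[[s1, s3], s2], s4] - [[[s1, s4], s2], s3] + [[[s1, s4], s3], s2] and the second -[[[s1, s2], s3], s4] + [[[s1, s3], s2], s4] + [[[s1, s4], s2], s3] - [[[s1, s4], s3], s2]


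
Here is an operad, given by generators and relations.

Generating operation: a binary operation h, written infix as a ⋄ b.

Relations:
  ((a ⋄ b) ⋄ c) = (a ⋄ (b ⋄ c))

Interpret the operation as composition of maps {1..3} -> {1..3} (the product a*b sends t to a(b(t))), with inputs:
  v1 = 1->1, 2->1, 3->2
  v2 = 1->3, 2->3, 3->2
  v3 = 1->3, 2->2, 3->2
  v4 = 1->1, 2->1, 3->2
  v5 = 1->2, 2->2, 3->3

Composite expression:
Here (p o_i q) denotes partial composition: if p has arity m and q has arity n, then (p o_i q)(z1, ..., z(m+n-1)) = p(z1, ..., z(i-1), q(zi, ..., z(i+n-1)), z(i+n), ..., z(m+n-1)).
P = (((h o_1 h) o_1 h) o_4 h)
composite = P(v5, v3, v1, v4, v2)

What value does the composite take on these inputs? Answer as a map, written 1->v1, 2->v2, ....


1->3, 2->3, 3->3

(v5 ⋄ v3) = 1->3, 2->2, 3->2
((v5 ⋄ v3) ⋄ v1) = 1->3, 2->3, 3->2
(v4 ⋄ v2) = 1->2, 2->2, 3->1
(((v5 ⋄ v3) ⋄ v1) ⋄ (v4 ⋄ v2)) = 1->3, 2->3, 3->3


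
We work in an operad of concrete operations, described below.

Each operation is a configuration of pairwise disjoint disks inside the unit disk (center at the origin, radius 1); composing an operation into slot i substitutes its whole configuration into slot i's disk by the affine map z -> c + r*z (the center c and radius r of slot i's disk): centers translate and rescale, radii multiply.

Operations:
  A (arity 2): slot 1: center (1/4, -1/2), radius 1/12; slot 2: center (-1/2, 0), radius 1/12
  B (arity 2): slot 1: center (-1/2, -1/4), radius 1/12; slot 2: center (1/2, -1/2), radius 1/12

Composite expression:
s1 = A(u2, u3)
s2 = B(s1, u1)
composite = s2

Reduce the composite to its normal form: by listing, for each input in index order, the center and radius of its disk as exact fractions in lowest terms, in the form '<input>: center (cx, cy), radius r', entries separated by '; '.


Affine substitution under B: radii multiply and u-centers shift.
u2 passes through 2 substitutions, ending at center (-23/48, -7/24), radius 1/144
u3 passes through 2 substitutions, ending at center (-13/24, -1/4), radius 1/144
u1 passes through 1 substitution, ending at center (1/2, -1/2), radius 1/12

u1: center (1/2, -1/2), radius 1/12; u2: center (-23/48, -7/24), radius 1/144; u3: center (-13/24, -1/4), radius 1/144


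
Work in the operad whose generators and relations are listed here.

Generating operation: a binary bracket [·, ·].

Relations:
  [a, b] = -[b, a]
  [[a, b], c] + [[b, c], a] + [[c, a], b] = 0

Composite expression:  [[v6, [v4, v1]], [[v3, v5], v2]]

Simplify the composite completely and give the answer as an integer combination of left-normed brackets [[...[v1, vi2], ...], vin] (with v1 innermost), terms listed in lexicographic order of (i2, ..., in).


A multilinear Lie element is pinned by v1-initial words (v1 innermost).
Composite bracket: [[v6, [v4, v1]], [[v3, v5], v2]]
Applying ab - ba throughout gives 32 signed words (2^5 = 32).
Keep just the words that open with v1:
  word v1v4v6v2v3v5 has sign -1, contributing -[[[[[v1, v4], v6], v2], v3], v5]
  word v1v4v6v2v5v3 has sign +1, contributing +[[[[[v1, v4], v6], v2], v5], v3]
  word v1v4v6v3v5v2 has sign +1, contributing +[[[[[v1, v4], v6], v3], v5], v2]
  word v1v4v6v5v3v2 has sign -1, contributing -[[[[[v1, v4], v6], v5], v3], v2]

-[[[[[v1, v4], v6], v2], v3], v5] + [[[[[v1, v4], v6], v2], v5], v3] + [[[[[v1, v4], v6], v3], v5], v2] - [[[[[v1, v4], v6], v5], v3], v2]


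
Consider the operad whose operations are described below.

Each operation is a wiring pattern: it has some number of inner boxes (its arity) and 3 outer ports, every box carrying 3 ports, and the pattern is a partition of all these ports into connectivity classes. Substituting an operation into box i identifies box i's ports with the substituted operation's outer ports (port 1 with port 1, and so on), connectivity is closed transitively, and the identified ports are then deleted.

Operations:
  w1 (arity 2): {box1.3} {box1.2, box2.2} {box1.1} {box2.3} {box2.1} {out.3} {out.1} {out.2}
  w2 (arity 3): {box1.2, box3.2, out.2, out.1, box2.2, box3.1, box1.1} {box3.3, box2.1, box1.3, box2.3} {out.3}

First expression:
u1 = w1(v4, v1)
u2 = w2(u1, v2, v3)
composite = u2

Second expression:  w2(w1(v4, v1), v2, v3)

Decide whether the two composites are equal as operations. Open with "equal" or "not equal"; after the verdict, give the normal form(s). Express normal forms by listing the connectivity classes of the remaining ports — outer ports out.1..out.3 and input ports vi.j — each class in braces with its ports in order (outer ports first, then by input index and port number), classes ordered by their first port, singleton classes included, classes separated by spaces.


equal — both sides give {out.1, out.2, v2.2, v3.1, v3.2} {out.3} {v1.1} {v1.2, v4.2} {v1.3} {v2.1, v2.3, v3.3} {v4.1} {v4.3}

Normal form of the first expression: {out.1, out.2, v2.2, v3.1, v3.2} {out.3} {v1.1} {v1.2, v4.2} {v1.3} {v2.1, v2.3, v3.3} {v4.1} {v4.3}
Normal form of the second expression: {out.1, out.2, v2.2, v3.1, v3.2} {out.3} {v1.1} {v1.2, v4.2} {v1.3} {v2.1, v2.3, v3.3} {v4.1} {v4.3}
The normal forms match — equal.


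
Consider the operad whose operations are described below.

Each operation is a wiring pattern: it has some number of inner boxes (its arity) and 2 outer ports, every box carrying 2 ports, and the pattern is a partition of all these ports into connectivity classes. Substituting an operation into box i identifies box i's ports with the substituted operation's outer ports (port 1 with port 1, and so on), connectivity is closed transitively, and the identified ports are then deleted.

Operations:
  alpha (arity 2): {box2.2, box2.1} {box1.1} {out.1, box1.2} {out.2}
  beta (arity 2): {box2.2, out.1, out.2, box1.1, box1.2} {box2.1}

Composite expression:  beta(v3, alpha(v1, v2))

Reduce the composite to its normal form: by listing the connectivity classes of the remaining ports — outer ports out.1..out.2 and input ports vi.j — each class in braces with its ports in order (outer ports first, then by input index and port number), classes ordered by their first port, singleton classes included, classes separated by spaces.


{out.1, out.2, v3.1, v3.2} {v1.1} {v1.2} {v2.1, v2.2}

Reachability decides: close wires over beta-identified ports.
the subtree at alpha composes to {out.1, v1.2} {out.2} {v1.1} {v2.1, v2.2} on (v1, v2); out.j = own outer ports
the subtree at beta composes to {out.1, out.2, v3.1, v3.2} {v1.1} {v1.2} {v2.1, v2.2} on (v3, v1, v2); out.j = own outer ports


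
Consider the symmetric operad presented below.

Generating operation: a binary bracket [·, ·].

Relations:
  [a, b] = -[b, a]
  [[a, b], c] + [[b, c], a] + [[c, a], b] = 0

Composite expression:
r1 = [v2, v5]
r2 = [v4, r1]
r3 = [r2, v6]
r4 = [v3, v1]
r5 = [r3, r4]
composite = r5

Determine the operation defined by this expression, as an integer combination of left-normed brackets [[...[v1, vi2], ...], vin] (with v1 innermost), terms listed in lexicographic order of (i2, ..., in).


-[[[[[v1, v3], v2], v5], v4], v6] + [[[[[v1, v3], v4], v2], v5], v6] - [[[[[v1, v3], v4], v5], v2], v6] + [[[[[v1, v3], v5], v2], v4], v6] + [[[[[v1, v3], v6], v2], v5], v4] - [[[[[v1, v3], v6], v4], v2], v5] + [[[[[v1, v3], v6], v4], v5], v2] - [[[[[v1, v3], v6], v5], v2], v4]


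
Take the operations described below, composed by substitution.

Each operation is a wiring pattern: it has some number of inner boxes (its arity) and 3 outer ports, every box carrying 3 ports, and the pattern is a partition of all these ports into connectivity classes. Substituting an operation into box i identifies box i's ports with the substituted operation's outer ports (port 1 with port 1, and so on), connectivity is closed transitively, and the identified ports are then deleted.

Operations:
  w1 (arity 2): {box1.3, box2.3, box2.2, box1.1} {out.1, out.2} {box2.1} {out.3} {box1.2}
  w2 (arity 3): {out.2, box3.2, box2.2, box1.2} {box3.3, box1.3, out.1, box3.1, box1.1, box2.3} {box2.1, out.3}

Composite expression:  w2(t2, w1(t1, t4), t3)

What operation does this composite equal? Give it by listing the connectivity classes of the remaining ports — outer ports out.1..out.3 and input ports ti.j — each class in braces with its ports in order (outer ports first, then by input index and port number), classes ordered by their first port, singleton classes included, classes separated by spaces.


{out.1, t2.1, t2.3, t3.1, t3.3} {out.2, out.3, t2.2, t3.2} {t1.1, t1.3, t4.2, t4.3} {t1.2} {t4.1}

After gluing at w2, chains via deleted ports link the t-ports.
w1 over (t1, t4) gives {out.1, out.2} {out.3} {t1.1, t1.3, t4.2, t4.3} {t1.2} {t4.1}, out.j being that stage's outer ports
w2 over (t2, t1, t4, t3) gives {out.1, t2.1, t2.3, t3.1, t3.3} {out.2, out.3, t2.2, t3.2} {t1.1, t1.3, t4.2, t4.3} {t1.2} {t4.1}, out.j being that stage's outer ports


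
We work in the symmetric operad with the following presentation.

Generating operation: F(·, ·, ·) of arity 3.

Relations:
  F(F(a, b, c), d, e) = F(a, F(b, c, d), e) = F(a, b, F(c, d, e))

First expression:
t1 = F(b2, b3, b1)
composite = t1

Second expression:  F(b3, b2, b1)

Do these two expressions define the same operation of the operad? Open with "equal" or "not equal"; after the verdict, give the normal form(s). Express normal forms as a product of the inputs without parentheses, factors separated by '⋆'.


In normal form, the first expression is b2 ⋆ b3 ⋆ b1
In normal form, the second expression is b3 ⋆ b2 ⋆ b1
Distinct normal forms: not equal.

not equal — first b2 ⋆ b3 ⋆ b1, second b3 ⋆ b2 ⋆ b1


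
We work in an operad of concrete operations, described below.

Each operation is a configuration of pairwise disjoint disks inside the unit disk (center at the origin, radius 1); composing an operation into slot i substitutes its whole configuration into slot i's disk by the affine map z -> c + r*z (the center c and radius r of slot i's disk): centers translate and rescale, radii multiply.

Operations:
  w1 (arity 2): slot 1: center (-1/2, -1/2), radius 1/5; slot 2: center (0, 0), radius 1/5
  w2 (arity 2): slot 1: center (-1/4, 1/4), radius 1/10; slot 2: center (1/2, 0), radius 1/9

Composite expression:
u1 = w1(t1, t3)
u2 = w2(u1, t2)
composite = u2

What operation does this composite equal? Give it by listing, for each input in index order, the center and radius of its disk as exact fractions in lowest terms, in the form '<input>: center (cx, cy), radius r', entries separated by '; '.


t1: center (-3/10, 1/5), radius 1/50; t2: center (1/2, 0), radius 1/9; t3: center (-1/4, 1/4), radius 1/50

Follow each t-input down from w2: c' goes to c + r*c', radius to r*r'.
input t1: applying the 2 nested substitutions gives center (-3/10, 1/5), radius 1/50
input t3: applying the 2 nested substitutions gives center (-1/4, 1/4), radius 1/50
input t2: applying the 1 nested substitution gives center (1/2, 0), radius 1/9


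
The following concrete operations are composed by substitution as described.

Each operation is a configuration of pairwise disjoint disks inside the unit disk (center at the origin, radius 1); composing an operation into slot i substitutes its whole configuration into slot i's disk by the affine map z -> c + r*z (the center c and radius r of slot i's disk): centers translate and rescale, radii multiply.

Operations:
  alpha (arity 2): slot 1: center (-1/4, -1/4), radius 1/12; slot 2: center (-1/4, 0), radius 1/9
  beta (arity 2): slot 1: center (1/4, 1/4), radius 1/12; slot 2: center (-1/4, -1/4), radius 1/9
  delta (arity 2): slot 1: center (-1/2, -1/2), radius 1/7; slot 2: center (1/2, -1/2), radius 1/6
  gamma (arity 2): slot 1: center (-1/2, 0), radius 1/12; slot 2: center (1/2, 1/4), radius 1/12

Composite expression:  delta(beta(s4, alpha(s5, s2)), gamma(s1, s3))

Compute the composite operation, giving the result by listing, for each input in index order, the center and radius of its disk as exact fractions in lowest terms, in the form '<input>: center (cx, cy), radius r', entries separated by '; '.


Affine substitution under delta: radii multiply and s-centers shift.
s4: after 2 affine steps, its disk has center (-13/28, -13/28), radius 1/84
s5: after 3 affine steps, its disk has center (-34/63, -34/63), radius 1/756
s2: after 3 affine steps, its disk has center (-34/63, -15/28), radius 1/567
s1: after 2 affine steps, its disk has center (5/12, -1/2), radius 1/72
s3: after 2 affine steps, its disk has center (7/12, -11/24), radius 1/72

s1: center (5/12, -1/2), radius 1/72; s2: center (-34/63, -15/28), radius 1/567; s3: center (7/12, -11/24), radius 1/72; s4: center (-13/28, -13/28), radius 1/84; s5: center (-34/63, -34/63), radius 1/756


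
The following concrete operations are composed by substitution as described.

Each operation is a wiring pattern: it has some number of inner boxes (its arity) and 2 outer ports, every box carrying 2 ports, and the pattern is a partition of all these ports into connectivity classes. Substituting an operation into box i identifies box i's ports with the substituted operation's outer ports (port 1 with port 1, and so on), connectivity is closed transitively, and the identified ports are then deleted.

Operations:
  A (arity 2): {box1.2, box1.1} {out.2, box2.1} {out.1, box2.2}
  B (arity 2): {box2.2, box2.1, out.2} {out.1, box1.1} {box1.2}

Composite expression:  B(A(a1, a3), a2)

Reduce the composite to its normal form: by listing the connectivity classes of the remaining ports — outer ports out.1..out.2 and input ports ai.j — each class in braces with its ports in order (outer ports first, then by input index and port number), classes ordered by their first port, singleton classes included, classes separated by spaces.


{out.1, a3.2} {out.2, a2.1, a2.2} {a1.1, a1.2} {a3.1}

After gluing at B, chains via deleted ports link the a-ports.
A over (a1, a3) gives {out.1, a3.2} {out.2, a3.1} {a1.1, a1.2}, out.j being that stage's outer ports
B over (a1, a3, a2) gives {out.1, a3.2} {out.2, a2.1, a2.2} {a1.1, a1.2} {a3.1}, out.j being that stage's outer ports


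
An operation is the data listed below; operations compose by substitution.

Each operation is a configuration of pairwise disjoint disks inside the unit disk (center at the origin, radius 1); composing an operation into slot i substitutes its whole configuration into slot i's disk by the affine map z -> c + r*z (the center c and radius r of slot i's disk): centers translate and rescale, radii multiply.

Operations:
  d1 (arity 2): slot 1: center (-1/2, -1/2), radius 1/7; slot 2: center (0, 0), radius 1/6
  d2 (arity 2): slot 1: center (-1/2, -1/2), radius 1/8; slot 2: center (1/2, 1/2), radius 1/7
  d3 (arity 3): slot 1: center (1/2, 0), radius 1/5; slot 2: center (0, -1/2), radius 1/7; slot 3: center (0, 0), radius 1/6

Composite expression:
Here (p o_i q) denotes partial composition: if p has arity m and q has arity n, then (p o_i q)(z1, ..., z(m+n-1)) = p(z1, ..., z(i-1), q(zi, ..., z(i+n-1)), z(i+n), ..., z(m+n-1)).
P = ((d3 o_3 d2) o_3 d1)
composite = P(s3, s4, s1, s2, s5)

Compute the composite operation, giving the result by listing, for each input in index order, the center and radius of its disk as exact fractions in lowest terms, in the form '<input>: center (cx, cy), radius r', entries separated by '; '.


Follow each s-input down from d3: c' goes to c + r*c', radius to r*r'.
input s3: applying the 1 nested substitution gives center (1/2, 0), radius 1/5
input s4: applying the 1 nested substitution gives center (0, -1/2), radius 1/7
input s1: applying the 3 nested substitutions gives center (-3/32, -3/32), radius 1/336
input s2: applying the 3 nested substitutions gives center (-1/12, -1/12), radius 1/288
input s5: applying the 2 nested substitutions gives center (1/12, 1/12), radius 1/42

s1: center (-3/32, -3/32), radius 1/336; s2: center (-1/12, -1/12), radius 1/288; s3: center (1/2, 0), radius 1/5; s4: center (0, -1/2), radius 1/7; s5: center (1/12, 1/12), radius 1/42


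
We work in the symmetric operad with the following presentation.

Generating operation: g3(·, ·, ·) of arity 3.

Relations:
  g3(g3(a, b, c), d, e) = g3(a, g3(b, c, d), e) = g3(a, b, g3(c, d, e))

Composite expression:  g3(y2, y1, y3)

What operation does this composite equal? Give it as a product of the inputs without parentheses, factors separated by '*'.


y2 * y1 * y3

The g3-tree's shape is irrelevant; the y-reading-order decides.
g3(y2, y1, y3) reduces to y2 * y1 * y3


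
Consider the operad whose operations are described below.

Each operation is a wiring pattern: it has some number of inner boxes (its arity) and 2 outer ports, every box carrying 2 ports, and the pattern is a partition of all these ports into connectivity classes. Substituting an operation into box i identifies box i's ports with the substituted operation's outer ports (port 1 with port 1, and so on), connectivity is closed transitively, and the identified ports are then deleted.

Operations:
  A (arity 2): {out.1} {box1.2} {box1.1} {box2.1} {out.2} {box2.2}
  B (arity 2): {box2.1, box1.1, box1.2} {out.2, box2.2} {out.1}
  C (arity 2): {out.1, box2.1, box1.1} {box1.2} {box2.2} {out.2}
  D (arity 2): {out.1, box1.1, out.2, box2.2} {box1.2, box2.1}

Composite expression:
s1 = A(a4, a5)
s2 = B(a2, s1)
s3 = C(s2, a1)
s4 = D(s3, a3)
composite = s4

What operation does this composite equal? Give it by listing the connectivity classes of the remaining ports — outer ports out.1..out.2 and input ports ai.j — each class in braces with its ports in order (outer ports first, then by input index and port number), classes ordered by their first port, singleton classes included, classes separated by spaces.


{out.1, out.2, a1.1, a3.2} {a1.2} {a2.1, a2.2} {a3.1} {a4.1} {a4.2} {a5.1} {a5.2}

Treat the ports identified at D as solder joints: merge, then drop.
through A, on inputs (a4, a5): {out.1} {out.2} {a4.1} {a4.2} {a5.1} {a5.2} (out.j = stage outer ports)
through B, on inputs (a2, a4, a5): {out.1} {out.2} {a2.1, a2.2} {a4.1} {a4.2} {a5.1} {a5.2} (out.j = stage outer ports)
through C, on inputs (a2, a4, a5, a1): {out.1, a1.1} {out.2} {a1.2} {a2.1, a2.2} {a4.1} {a4.2} {a5.1} {a5.2} (out.j = stage outer ports)
through D, on inputs (a2, a4, a5, a1, a3): {out.1, out.2, a1.1, a3.2} {a1.2} {a2.1, a2.2} {a3.1} {a4.1} {a4.2} {a5.1} {a5.2} (out.j = stage outer ports)


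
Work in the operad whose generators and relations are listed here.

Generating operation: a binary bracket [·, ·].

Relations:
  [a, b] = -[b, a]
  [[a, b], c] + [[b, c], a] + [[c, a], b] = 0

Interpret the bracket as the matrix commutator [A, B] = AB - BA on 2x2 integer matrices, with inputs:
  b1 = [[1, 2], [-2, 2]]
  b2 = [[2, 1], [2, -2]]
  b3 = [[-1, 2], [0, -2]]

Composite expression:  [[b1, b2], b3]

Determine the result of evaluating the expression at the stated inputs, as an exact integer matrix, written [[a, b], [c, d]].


[[12, 33], [-6, -12]]

[b1, b2] = [[6, -9], [-6, -6]]
[[b1, b2], b3] = [[12, 33], [-6, -12]]


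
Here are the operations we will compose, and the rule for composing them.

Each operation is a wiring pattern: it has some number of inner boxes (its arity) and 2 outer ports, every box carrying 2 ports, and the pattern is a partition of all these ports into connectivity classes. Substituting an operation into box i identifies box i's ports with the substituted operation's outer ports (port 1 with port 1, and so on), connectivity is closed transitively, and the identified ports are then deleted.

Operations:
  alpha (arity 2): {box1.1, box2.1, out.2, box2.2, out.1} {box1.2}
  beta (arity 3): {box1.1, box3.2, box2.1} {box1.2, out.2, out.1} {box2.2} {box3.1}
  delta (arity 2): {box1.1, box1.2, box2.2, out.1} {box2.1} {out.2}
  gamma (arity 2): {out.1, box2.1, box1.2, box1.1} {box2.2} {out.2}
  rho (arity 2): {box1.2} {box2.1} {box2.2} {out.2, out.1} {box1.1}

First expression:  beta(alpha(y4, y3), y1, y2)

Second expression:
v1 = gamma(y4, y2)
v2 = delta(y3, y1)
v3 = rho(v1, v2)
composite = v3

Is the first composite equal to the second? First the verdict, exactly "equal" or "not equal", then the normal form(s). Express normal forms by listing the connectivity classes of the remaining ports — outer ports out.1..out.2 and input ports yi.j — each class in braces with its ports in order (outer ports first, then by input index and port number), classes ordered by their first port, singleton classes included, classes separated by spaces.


not equal — first {out.1, out.2, y1.1, y2.2, y3.1, y3.2, y4.1} {y1.2} {y2.1} {y4.2}, second {out.1, out.2} {y1.1} {y1.2, y3.1, y3.2} {y2.1, y4.1, y4.2} {y2.2}

The first expression, normalized: {out.1, out.2, y1.1, y2.2, y3.1, y3.2, y4.1} {y1.2} {y2.1} {y4.2}
The second expression, normalized: {out.1, out.2} {y1.1} {y1.2, y3.1, y3.2} {y2.1, y4.1, y4.2} {y2.2}
Different reductions; not equal.


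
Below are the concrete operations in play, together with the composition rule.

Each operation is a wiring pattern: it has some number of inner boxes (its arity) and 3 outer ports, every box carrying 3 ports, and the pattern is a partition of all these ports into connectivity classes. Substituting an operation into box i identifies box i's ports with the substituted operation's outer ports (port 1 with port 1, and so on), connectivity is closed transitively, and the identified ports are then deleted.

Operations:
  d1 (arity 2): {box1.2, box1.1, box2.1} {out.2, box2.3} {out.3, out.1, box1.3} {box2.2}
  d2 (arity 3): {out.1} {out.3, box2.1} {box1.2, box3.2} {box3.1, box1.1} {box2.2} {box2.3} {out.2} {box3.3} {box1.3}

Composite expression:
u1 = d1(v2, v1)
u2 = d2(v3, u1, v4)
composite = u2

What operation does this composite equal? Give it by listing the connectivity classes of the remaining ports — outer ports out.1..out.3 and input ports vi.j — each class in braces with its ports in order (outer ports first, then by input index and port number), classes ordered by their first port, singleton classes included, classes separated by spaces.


{out.1} {out.2} {out.3, v2.3} {v1.1, v2.1, v2.2} {v1.2} {v1.3} {v3.1, v4.1} {v3.2, v4.2} {v3.3} {v4.3}

Treat the ports identified at d2 as solder joints: merge, then drop.
composing d1 on (v2, v1), with out.j its own outer ports: {out.1, out.3, v2.3} {out.2, v1.3} {v1.1, v2.1, v2.2} {v1.2}
composing d2 on (v3, v2, v1, v4), with out.j its own outer ports: {out.1} {out.2} {out.3, v2.3} {v1.1, v2.1, v2.2} {v1.2} {v1.3} {v3.1, v4.1} {v3.2, v4.2} {v3.3} {v4.3}


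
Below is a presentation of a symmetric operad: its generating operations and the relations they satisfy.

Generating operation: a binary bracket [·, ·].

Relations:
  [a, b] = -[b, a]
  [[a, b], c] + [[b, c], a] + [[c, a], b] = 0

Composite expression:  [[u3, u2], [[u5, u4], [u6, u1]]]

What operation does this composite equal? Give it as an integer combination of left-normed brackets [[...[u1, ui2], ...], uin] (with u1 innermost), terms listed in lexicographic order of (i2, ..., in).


-[[[[[u1, u6], u4], u5], u2], u3] + [[[[[u1, u6], u4], u5], u3], u2] + [[[[[u1, u6], u5], u4], u2], u3] - [[[[[u1, u6], u5], u4], u3], u2]

Expand each bracket as ab - ba; the u1-initial words give the coefficients.
Composite bracket: [[u3, u2], [[u5, u4], [u6, u1]]]
Applying ab - ba throughout gives 32 signed words (2^5 = 32).
The u1-initial words carry the normal form:
  word u1u6u4u5u2u3 has sign -1, contributing -[[[[[u1, u6], u4], u5], u2], u3]
  word u1u6u4u5u3u2 has sign +1, contributing +[[[[[u1, u6], u4], u5], u3], u2]
  word u1u6u5u4u2u3 has sign +1, contributing +[[[[[u1, u6], u5], u4], u2], u3]
  word u1u6u5u4u3u2 has sign -1, contributing -[[[[[u1, u6], u5], u4], u3], u2]


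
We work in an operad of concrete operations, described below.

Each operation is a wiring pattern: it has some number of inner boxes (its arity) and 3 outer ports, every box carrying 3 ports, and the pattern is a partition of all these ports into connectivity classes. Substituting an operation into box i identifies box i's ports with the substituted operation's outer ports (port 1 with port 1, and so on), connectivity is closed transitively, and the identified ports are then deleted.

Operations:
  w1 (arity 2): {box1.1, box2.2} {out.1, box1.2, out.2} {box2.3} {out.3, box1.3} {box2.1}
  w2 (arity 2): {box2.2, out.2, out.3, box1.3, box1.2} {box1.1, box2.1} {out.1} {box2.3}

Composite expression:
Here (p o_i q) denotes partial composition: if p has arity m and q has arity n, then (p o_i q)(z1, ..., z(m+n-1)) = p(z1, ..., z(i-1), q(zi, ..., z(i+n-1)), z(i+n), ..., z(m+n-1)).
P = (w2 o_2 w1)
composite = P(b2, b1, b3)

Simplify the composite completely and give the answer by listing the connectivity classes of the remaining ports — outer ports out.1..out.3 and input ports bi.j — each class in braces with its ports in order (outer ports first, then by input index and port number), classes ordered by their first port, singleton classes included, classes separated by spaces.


{out.1} {out.2, out.3, b1.2, b2.1, b2.2, b2.3} {b1.1, b3.2} {b1.3} {b3.1} {b3.3}


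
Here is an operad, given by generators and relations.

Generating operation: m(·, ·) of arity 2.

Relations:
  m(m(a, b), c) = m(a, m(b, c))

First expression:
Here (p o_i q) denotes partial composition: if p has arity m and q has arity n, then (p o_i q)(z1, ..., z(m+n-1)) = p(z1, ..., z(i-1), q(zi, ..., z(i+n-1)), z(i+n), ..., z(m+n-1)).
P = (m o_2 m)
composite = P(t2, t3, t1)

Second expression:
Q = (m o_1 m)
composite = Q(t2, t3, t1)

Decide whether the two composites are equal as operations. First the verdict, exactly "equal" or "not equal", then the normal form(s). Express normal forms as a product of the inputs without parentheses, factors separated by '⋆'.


Reducing the first expression gives t2 ⋆ t3 ⋆ t1
Reducing the second expression gives t2 ⋆ t3 ⋆ t1
The normal forms match — equal.

equal — both sides give t2 ⋆ t3 ⋆ t1


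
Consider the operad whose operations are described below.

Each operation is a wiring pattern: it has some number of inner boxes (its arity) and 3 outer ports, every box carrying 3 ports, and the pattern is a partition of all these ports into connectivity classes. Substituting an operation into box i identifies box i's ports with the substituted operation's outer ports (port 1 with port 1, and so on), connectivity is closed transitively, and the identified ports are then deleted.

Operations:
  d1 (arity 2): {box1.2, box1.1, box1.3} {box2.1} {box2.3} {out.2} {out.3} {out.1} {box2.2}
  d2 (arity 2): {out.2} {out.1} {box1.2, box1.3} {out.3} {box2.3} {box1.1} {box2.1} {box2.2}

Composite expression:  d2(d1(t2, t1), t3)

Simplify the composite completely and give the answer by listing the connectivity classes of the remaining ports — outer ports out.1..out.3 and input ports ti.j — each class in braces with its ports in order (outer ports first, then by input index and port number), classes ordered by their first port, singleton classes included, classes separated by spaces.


{out.1} {out.2} {out.3} {t1.1} {t1.2} {t1.3} {t2.1, t2.2, t2.3} {t3.1} {t3.2} {t3.3}

After gluing at d2, chains via deleted ports link the t-ports.
the subtree at d1 composes to {out.1} {out.2} {out.3} {t1.1} {t1.2} {t1.3} {t2.1, t2.2, t2.3} on (t2, t1); out.j = own outer ports
the subtree at d2 composes to {out.1} {out.2} {out.3} {t1.1} {t1.2} {t1.3} {t2.1, t2.2, t2.3} {t3.1} {t3.2} {t3.3} on (t2, t1, t3); out.j = own outer ports


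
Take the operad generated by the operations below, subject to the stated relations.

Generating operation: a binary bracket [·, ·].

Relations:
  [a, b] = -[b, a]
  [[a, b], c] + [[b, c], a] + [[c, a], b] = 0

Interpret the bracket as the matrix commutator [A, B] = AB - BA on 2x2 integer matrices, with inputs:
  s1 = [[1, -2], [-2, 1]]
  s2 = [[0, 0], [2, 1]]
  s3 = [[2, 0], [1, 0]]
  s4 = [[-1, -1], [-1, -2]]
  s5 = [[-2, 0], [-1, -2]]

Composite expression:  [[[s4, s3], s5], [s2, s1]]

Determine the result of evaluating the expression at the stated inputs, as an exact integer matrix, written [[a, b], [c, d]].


[s4, s3] = [[-1, 2], [-3, 1]]
[[s4, s3], s5] = [[-2, 0], [-2, 2]]
[s2, s1] = [[4, 2], [-2, -4]]
[[[s4, s3], s5], [s2, s1]] = [[4, -8], [-24, -4]]

[[4, -8], [-24, -4]]


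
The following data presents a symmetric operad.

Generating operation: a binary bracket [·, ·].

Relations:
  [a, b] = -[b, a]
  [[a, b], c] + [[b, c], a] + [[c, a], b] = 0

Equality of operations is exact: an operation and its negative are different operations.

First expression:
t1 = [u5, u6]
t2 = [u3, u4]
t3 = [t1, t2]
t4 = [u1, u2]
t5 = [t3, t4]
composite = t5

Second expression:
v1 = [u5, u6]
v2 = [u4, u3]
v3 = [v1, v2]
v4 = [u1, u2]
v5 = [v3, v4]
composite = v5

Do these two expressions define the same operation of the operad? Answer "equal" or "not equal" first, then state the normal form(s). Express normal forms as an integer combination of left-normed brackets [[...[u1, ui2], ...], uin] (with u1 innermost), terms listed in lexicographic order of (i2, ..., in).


not equal; the first gives [[[[[u1, u2], u3], u4], u5], u6] - [[[[[u1, u2], u3], u4], u6], u5] - [[[[[u1, u2], u4], u3], u5], u6] + [[[[[u1, u2], u4], u3], u6], u5] - [[[[[u1, u2], u5], u6], u3], u4] + [[[[[u1, u2], u5], u6], u4], u3] + [[[[[u1, u2], u6], u5], u3], u4] - [[[[[u1, u2], u6], u5], u4], u3] and the second -[[[[[u1, u2], u3], u4], u5], u6] + [[[[[u1, u2], u3], u4], u6], u5] + [[[[[u1, u2], u4], u3], u5], u6] - [[[[[u1, u2], u4], u3], u6], u5] + [[[[[u1, u2], u5], u6], u3], u4] - [[[[[u1, u2], u5], u6], u4], u3] - [[[[[u1, u2], u6], u5], u3], u4] + [[[[[u1, u2], u6], u5], u4], u3]


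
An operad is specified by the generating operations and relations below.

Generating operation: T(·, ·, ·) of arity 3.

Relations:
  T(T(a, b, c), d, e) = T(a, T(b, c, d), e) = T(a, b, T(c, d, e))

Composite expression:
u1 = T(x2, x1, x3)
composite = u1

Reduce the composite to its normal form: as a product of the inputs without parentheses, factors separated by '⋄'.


x2 ⋄ x1 ⋄ x3

The T-tree's shape is irrelevant; the x-reading-order decides.
T(x2, x1, x3) spells out as x2 ⋄ x1 ⋄ x3


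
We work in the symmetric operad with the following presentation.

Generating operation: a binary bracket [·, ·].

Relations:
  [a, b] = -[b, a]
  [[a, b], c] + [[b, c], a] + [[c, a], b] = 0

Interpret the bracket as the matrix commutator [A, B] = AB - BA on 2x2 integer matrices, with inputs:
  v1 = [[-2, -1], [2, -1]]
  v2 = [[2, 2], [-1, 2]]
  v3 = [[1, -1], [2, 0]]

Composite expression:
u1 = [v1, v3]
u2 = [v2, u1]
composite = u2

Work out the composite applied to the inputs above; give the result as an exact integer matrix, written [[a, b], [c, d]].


[v1, v3] = [[0, 2], [4, 0]]
[v2, [v1, v3]] = [[10, 0], [0, -10]]

[[10, 0], [0, -10]]


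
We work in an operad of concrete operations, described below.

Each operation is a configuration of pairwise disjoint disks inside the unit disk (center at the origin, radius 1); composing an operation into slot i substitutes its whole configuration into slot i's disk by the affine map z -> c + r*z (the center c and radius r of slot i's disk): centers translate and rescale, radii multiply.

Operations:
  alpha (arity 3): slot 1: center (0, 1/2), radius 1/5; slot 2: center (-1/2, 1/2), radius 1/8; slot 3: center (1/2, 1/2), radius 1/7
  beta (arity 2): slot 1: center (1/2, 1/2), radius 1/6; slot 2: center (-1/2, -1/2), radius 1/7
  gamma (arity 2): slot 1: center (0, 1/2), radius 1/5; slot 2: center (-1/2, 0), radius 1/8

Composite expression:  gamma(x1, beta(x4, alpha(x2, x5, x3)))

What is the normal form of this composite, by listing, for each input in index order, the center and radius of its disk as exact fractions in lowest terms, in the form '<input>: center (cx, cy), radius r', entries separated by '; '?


x1: center (0, 1/2), radius 1/5; x2: center (-9/16, -3/56), radius 1/280; x3: center (-31/56, -3/56), radius 1/392; x4: center (-7/16, 1/16), radius 1/48; x5: center (-4/7, -3/56), radius 1/448

Affine substitution under gamma: radii multiply and x-centers shift.
x1: after 1 affine step, its disk has center (0, 1/2), radius 1/5
x4: after 2 affine steps, its disk has center (-7/16, 1/16), radius 1/48
x2: after 3 affine steps, its disk has center (-9/16, -3/56), radius 1/280
x5: after 3 affine steps, its disk has center (-4/7, -3/56), radius 1/448
x3: after 3 affine steps, its disk has center (-31/56, -3/56), radius 1/392


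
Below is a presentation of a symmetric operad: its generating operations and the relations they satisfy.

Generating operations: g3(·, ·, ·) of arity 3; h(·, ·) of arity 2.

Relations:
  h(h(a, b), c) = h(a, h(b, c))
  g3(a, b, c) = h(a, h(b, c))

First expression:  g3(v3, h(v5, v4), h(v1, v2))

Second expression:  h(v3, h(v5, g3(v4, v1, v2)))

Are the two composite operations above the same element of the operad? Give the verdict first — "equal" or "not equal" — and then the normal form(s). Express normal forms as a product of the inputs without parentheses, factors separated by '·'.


equal; both compose to v3 · v5 · v4 · v1 · v2

In normal form, the first expression is v3 · v5 · v4 · v1 · v2
In normal form, the second expression is v3 · v5 · v4 · v1 · v2
The forms coincide; equal.


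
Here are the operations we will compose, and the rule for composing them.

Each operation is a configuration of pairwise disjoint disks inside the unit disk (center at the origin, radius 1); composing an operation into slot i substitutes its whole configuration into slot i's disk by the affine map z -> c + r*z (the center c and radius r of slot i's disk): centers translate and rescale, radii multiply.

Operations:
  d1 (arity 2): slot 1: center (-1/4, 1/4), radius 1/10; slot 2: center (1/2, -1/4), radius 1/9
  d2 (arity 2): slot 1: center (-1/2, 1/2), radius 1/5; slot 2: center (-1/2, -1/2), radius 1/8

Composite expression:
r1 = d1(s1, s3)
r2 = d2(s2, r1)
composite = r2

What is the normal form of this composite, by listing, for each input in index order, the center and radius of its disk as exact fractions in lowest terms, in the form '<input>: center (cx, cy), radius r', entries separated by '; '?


s1: center (-17/32, -15/32), radius 1/80; s2: center (-1/2, 1/2), radius 1/5; s3: center (-7/16, -17/32), radius 1/72

Below d2, radii multiply path by path; the s-disk centers shift.
input s2: composing its 1 substitution step yields center (-1/2, 1/2), radius 1/5
input s1: composing its 2 substitution steps yields center (-17/32, -15/32), radius 1/80
input s3: composing its 2 substitution steps yields center (-7/16, -17/32), radius 1/72


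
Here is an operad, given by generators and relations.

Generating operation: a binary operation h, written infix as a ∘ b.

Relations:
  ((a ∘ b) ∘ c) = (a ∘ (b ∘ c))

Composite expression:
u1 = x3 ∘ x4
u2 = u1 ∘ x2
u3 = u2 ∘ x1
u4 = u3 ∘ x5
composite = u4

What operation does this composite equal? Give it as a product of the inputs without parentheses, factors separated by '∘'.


x3 ∘ x4 ∘ x2 ∘ x1 ∘ x5


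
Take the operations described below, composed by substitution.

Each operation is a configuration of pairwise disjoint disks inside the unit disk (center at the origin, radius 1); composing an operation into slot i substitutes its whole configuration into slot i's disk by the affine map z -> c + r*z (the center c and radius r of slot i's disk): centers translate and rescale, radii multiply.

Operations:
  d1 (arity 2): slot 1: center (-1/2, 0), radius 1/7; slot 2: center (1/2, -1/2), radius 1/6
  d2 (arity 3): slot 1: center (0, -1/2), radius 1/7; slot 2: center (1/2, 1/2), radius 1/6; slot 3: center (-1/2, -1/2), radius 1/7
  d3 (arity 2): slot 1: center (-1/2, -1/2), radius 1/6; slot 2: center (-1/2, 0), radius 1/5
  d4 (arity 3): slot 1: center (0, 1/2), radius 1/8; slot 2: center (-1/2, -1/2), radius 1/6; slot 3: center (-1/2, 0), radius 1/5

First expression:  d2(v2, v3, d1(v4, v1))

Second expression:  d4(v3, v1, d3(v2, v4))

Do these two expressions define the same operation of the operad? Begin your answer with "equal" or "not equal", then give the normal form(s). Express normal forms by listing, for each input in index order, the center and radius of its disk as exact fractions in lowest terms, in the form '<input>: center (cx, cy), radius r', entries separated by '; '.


not equal; the first gives v1: center (-3/7, -4/7), radius 1/42; v2: center (0, -1/2), radius 1/7; v3: center (1/2, 1/2), radius 1/6; v4: center (-4/7, -1/2), radius 1/49 and the second v1: center (-1/2, -1/2), radius 1/6; v2: center (-3/5, -1/10), radius 1/30; v3: center (0, 1/2), radius 1/8; v4: center (-3/5, 0), radius 1/25

The first expression, normalized: v1: center (-3/7, -4/7), radius 1/42; v2: center (0, -1/2), radius 1/7; v3: center (1/2, 1/2), radius 1/6; v4: center (-4/7, -1/2), radius 1/49
The second expression, normalized: v1: center (-1/2, -1/2), radius 1/6; v2: center (-3/5, -1/10), radius 1/30; v3: center (0, 1/2), radius 1/8; v4: center (-3/5, 0), radius 1/25
They disagree, so not equal.


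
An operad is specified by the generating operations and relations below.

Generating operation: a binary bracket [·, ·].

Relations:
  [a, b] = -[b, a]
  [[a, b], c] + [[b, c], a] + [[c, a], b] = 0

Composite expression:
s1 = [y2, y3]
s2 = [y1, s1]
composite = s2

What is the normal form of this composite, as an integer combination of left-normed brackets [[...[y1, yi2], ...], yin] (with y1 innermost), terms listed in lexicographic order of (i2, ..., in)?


In the tensor algebra, words opening y1 carry the y1-anchored form.
Composite bracket: [y1, [y2, y3]]
Expanding via [a, b] = ab - ba: 4 signed words (2^2 = 4).
Coefficients come from the y1-initial words:
  word y1y2y3 has sign +1, contributing +[[y1, y2], y3]
  word y1y3y2 has sign -1, contributing -[[y1, y3], y2]

[[y1, y2], y3] - [[y1, y3], y2]


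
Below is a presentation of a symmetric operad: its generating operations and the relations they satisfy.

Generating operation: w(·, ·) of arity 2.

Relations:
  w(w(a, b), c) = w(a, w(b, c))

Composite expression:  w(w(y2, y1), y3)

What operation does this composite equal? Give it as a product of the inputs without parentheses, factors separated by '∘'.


y2 ∘ y1 ∘ y3

Every regrouping of w is equal, so read the y-inputs in written order.
w(y2, y1) collapses to y2 ∘ y1
w(w(y2, y1), y3) collapses to y2 ∘ y1 ∘ y3


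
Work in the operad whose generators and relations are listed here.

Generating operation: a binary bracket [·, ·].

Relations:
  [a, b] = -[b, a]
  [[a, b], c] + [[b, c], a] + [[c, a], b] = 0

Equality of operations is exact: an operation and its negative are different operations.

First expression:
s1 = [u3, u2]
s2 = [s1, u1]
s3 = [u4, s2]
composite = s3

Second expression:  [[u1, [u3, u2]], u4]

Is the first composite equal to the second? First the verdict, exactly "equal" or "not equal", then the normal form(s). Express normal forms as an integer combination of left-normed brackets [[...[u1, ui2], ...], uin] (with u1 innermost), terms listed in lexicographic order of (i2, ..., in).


equal; both compose to -[[[u1, u2], u3], u4] + [[[u1, u3], u2], u4]

The first expression reduces to -[[[u1, u2], u3], u4] + [[[u1, u3], u2], u4]
The second expression reduces to -[[[u1, u2], u3], u4] + [[[u1, u3], u2], u4]
The normal forms match — equal.


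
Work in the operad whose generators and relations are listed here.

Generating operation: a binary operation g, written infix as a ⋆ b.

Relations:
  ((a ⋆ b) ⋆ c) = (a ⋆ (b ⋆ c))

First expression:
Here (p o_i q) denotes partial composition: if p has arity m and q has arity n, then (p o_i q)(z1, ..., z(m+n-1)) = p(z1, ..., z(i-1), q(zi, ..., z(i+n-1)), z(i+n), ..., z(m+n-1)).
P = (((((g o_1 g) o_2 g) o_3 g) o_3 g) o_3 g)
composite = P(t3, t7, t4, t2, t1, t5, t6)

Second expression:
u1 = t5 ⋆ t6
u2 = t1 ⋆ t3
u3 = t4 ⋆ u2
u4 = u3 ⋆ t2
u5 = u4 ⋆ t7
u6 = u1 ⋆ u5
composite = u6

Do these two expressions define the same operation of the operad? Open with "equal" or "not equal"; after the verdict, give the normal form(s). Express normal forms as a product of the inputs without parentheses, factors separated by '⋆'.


not equal — first t3 ⋆ t7 ⋆ t4 ⋆ t2 ⋆ t1 ⋆ t5 ⋆ t6, second t5 ⋆ t6 ⋆ t4 ⋆ t1 ⋆ t3 ⋆ t2 ⋆ t7

The first expression, normalized: t3 ⋆ t7 ⋆ t4 ⋆ t2 ⋆ t1 ⋆ t5 ⋆ t6
The second expression, normalized: t5 ⋆ t6 ⋆ t4 ⋆ t1 ⋆ t3 ⋆ t2 ⋆ t7
Distinct normal forms: not equal.
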